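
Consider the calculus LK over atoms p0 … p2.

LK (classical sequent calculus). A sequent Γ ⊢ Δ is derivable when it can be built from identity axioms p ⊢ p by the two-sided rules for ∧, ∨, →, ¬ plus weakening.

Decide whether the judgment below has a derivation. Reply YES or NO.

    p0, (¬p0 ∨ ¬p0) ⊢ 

Derivation trace:
[∨L] p0, (¬p0 ∨ ¬p0) ⊢ 
  [¬L] p0, ¬p0 ⊢ 
    [Ax] p0 ⊢ p0
  [¬L] p0, ¬p0 ⊢ 
    [Ax] p0 ⊢ p0

Result: YES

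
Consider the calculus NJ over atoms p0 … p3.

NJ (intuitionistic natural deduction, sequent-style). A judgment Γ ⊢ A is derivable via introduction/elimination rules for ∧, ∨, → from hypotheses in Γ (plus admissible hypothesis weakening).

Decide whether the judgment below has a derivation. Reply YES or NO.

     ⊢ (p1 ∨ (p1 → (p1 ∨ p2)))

Proof tree:
[∨I₂]  ⊢ (p1 ∨ (p1 → (p1 ∨ p2)))
  [→I]  ⊢ (p1 → (p1 ∨ p2))
    [∨I₁] p1 ⊢ (p1 ∨ p2)
      [Ax] p1 ⊢ p1

Result: YES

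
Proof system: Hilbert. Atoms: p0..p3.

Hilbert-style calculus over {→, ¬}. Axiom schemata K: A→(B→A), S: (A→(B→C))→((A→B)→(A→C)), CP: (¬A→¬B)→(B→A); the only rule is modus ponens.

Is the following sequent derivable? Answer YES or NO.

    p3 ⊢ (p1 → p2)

Search for a countermodel by truth-table:
  v=0000: Γ:[p3=F] Δ:[(p1 → p2)=T] refutes=False
  v=0001: Γ:[p3=T] Δ:[(p1 → p2)=T] refutes=False
  v=0010: Γ:[p3=F] Δ:[(p1 → p2)=T] refutes=False
  v=0011: Γ:[p3=T] Δ:[(p1 → p2)=T] refutes=False
  v=0100: Γ:[p3=F] Δ:[(p1 → p2)=F] refutes=False
  v=0101: Γ:[p3=T] Δ:[(p1 → p2)=F] refutes=True  ← countermodel

Result: NO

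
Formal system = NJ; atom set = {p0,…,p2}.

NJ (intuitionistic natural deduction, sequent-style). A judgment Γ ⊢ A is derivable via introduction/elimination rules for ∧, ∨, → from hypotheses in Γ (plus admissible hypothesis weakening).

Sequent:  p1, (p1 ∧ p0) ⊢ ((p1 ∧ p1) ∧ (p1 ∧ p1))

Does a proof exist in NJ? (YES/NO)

Derivation trace:
[Wk] p1, (p1 ∧ p0) ⊢ ((p1 ∧ p1) ∧ (p1 ∧ p1))
  [∧I] p1 ⊢ ((p1 ∧ p1) ∧ (p1 ∧ p1))
    [∧I] p1 ⊢ (p1 ∧ p1)
      [Ax] p1 ⊢ p1
      [Ax] p1 ⊢ p1
    [Wk] p1, p1 ⊢ (p1 ∧ p1)
      [∧I] p1 ⊢ (p1 ∧ p1)
        [Ax] p1 ⊢ p1
        [Ax] p1 ⊢ p1

Result: YES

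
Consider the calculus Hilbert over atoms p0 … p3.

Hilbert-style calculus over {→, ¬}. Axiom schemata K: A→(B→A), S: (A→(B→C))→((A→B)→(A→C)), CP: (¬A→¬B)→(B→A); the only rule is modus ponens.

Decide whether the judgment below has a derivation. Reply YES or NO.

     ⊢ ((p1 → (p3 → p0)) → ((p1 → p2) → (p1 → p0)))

Truth-table refutation:
  v=0000: Γ:[] Δ:[((p1 → (p3 → p0)) → ((p1 → p2) → (p1 → p0)))=T] refutes=False
  v=0001: Γ:[] Δ:[((p1 → (p3 → p0)) → ((p1 → p2) → (p1 → p0)))=T] refutes=False
  v=0010: Γ:[] Δ:[((p1 → (p3 → p0)) → ((p1 → p2) → (p1 → p0)))=T] refutes=False
  v=0011: Γ:[] Δ:[((p1 → (p3 → p0)) → ((p1 → p2) → (p1 → p0)))=T] refutes=False
  v=0100: Γ:[] Δ:[((p1 → (p3 → p0)) → ((p1 → p2) → (p1 → p0)))=T] refutes=False
  v=0101: Γ:[] Δ:[((p1 → (p3 → p0)) → ((p1 → p2) → (p1 → p0)))=T] refutes=False
  v=0110: Γ:[] Δ:[((p1 → (p3 → p0)) → ((p1 → p2) → (p1 → p0)))=F] refutes=True  ← countermodel

Result: NO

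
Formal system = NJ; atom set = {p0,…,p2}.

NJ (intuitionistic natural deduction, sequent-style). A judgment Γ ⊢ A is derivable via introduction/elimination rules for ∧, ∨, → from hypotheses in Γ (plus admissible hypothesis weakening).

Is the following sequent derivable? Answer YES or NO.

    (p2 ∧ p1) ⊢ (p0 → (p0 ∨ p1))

Derivation (root first):
[Wk] (p2 ∧ p1) ⊢ (p0 → (p0 ∨ p1))
  [→I]  ⊢ (p0 → (p0 ∨ p1))
    [∨I₁] p0 ⊢ (p0 ∨ p1)
      [Ax] p0 ⊢ p0

Result: YES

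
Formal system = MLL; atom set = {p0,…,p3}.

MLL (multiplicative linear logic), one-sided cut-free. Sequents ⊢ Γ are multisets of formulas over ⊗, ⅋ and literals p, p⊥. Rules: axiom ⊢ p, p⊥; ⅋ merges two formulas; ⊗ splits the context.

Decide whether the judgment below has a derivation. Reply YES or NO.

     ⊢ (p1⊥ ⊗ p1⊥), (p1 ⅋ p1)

Proof tree:
[⅋]  ⊢ (p1⊥ ⊗ p1⊥), (p1 ⅋ p1)
  [⊗]  ⊢ p1, p1, (p1⊥ ⊗ p1⊥)
    [Ax]  ⊢ p1, p1⊥
    [Ax]  ⊢ p1, p1⊥

Result: YES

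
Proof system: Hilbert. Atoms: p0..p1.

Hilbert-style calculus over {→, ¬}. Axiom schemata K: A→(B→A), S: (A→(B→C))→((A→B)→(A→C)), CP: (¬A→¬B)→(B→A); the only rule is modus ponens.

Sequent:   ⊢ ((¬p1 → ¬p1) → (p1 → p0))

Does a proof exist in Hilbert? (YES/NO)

Truth-table refutation:
  v=00: Γ:[] Δ:[((¬p1 → ¬p1) → (p1 → p0))=T] refutes=False
  v=01: Γ:[] Δ:[((¬p1 → ¬p1) → (p1 → p0))=F] refutes=True  ← countermodel

Result: NO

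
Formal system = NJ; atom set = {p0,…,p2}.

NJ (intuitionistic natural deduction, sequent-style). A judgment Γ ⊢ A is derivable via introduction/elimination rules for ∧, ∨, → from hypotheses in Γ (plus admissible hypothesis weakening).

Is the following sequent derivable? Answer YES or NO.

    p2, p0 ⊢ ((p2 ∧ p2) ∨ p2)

Proof tree:
[∨I₁] p2, p0 ⊢ ((p2 ∧ p2) ∨ p2)
  [∧I] p2, p0 ⊢ (p2 ∧ p2)
    [Wk] p2, p2 ⊢ p2
      [Ax] p2 ⊢ p2
    [Wk] p2, p0 ⊢ p2
      [Ax] p2 ⊢ p2

Result: YES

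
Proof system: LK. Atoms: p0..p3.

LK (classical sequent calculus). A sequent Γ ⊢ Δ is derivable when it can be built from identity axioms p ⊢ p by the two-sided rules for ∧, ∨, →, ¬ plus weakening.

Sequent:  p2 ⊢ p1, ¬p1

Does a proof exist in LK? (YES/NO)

Derivation (root first):
[¬R] p2 ⊢ p1, ¬p1
  [WL] p1, p2 ⊢ p1
    [Ax] p1 ⊢ p1

Result: YES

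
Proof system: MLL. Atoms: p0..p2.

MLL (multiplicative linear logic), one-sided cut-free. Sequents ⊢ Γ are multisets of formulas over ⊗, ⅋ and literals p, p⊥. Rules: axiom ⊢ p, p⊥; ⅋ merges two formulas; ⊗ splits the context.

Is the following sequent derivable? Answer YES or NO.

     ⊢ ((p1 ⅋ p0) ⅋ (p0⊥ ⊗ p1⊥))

Proof tree:
[⅋]  ⊢ ((p1 ⅋ p0) ⅋ (p0⊥ ⊗ p1⊥))
  [⅋]  ⊢ (p0⊥ ⊗ p1⊥), (p1 ⅋ p0)
    [⊗]  ⊢ p0, p1, (p0⊥ ⊗ p1⊥)
      [Ax]  ⊢ p0, p0⊥
      [Ax]  ⊢ p1, p1⊥

Result: YES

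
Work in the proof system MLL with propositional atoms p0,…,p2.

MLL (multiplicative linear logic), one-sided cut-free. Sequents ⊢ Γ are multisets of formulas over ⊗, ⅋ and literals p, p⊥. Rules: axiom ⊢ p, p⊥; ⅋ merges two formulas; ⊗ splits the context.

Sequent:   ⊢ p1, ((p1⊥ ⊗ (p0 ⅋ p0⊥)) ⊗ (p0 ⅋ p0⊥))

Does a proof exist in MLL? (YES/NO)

Derivation (root first):
[⊗]  ⊢ p1, ((p1⊥ ⊗ (p0 ⅋ p0⊥)) ⊗ (p0 ⅋ p0⊥))
  [⊗]  ⊢ p1, (p1⊥ ⊗ (p0 ⅋ p0⊥))
    [Ax]  ⊢ p1, p1⊥
    [⅋]  ⊢ (p0 ⅋ p0⊥)
      [Ax]  ⊢ p0, p0⊥
  [⅋]  ⊢ (p0 ⅋ p0⊥)
    [Ax]  ⊢ p0, p0⊥

Result: YES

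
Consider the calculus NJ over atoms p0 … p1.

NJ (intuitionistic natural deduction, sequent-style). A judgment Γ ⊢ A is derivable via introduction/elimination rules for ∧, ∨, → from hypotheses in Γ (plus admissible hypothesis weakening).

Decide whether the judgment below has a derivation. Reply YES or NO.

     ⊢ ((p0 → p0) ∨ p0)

Derivation trace:
[∨I₁]  ⊢ ((p0 → p0) ∨ p0)
  [→I]  ⊢ (p0 → p0)
    [Ax] p0 ⊢ p0

Result: YES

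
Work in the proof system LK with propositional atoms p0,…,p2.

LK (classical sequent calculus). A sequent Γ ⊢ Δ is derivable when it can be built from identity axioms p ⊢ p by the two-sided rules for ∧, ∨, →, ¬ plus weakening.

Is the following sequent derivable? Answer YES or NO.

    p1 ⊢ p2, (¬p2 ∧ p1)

Proof tree:
[∧R] p1 ⊢ p2, (¬p2 ∧ p1)
  [¬R]  ⊢ p2, ¬p2
    [Ax] p2 ⊢ p2
  [Ax] p1 ⊢ p1

Result: YES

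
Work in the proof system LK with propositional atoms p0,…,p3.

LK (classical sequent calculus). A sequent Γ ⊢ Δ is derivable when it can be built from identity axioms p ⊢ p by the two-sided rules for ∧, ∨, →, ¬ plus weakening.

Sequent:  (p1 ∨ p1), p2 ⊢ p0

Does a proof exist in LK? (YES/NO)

Enumerate valuations to refute Γ ⊢ Δ:
  v=0000: Γ:[(p1 ∨ p1)=F, p2=F] Δ:[p0=F] refutes=False
  v=0001: Γ:[(p1 ∨ p1)=F, p2=F] Δ:[p0=F] refutes=False
  v=0010: Γ:[(p1 ∨ p1)=F, p2=T] Δ:[p0=F] refutes=False
  v=0011: Γ:[(p1 ∨ p1)=F, p2=T] Δ:[p0=F] refutes=False
  v=0100: Γ:[(p1 ∨ p1)=T, p2=F] Δ:[p0=F] refutes=False
  v=0101: Γ:[(p1 ∨ p1)=T, p2=F] Δ:[p0=F] refutes=False
  v=0110: Γ:[(p1 ∨ p1)=T, p2=T] Δ:[p0=F] refutes=True  ← countermodel

Result: NO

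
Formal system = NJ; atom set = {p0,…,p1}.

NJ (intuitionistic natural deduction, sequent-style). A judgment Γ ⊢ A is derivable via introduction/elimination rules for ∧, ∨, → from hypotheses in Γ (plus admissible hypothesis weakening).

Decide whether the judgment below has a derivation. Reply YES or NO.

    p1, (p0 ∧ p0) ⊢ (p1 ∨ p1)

Derivation trace:
[∨I₁] p1, (p0 ∧ p0) ⊢ (p1 ∨ p1)
  [Wk] p1, (p0 ∧ p0) ⊢ p1
    [Ax] p1 ⊢ p1

Result: YES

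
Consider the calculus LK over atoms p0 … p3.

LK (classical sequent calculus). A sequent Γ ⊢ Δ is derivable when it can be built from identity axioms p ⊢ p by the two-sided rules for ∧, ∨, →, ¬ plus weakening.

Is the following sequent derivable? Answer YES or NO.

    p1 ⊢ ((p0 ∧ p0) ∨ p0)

Enumerate valuations to refute Γ ⊢ Δ:
  v=0000: Γ:[p1=F] Δ:[((p0 ∧ p0) ∨ p0)=F] refutes=False
  v=0001: Γ:[p1=F] Δ:[((p0 ∧ p0) ∨ p0)=F] refutes=False
  v=0010: Γ:[p1=F] Δ:[((p0 ∧ p0) ∨ p0)=F] refutes=False
  v=0011: Γ:[p1=F] Δ:[((p0 ∧ p0) ∨ p0)=F] refutes=False
  v=0100: Γ:[p1=T] Δ:[((p0 ∧ p0) ∨ p0)=F] refutes=True  ← countermodel

Result: NO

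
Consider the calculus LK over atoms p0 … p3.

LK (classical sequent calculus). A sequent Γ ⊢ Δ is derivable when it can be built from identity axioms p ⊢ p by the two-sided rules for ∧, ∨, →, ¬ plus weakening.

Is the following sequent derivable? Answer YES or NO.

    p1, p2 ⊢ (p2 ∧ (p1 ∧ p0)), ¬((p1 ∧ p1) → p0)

Proof tree:
[¬R] p1, p2 ⊢ (p2 ∧ (p1 ∧ p0)), ¬((p1 ∧ p1) → p0)
  [→L] p1, p2, ((p1 ∧ p1) → p0) ⊢ (p2 ∧ (p1 ∧ p0))
    [∧R] p1, p2 ⊢ (p1 ∧ p1)
      [Ax] p1 ⊢ p1
      [WL] p1, p2 ⊢ p1
        [Ax] p1 ⊢ p1
    [∧R] p1, p2, p0 ⊢ (p2 ∧ (p1 ∧ p0))
      [Ax] p2 ⊢ p2
      [∧R] p1, p0 ⊢ (p1 ∧ p0)
        [Ax] p1 ⊢ p1
        [Ax] p0 ⊢ p0

Result: YES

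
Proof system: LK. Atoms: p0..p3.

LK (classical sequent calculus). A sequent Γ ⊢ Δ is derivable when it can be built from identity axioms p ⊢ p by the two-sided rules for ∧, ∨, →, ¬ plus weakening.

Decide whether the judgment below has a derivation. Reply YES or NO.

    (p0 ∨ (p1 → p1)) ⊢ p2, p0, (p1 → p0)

Truth-table refutation:
  v=0000: Γ:[(p0 ∨ (p1 → p1))=T] Δ:[p2=F, p0=F, (p1 → p0)=T] refutes=False
  v=0001: Γ:[(p0 ∨ (p1 → p1))=T] Δ:[p2=F, p0=F, (p1 → p0)=T] refutes=False
  v=0010: Γ:[(p0 ∨ (p1 → p1))=T] Δ:[p2=T, p0=F, (p1 → p0)=T] refutes=False
  v=0011: Γ:[(p0 ∨ (p1 → p1))=T] Δ:[p2=T, p0=F, (p1 → p0)=T] refutes=False
  v=0100: Γ:[(p0 ∨ (p1 → p1))=T] Δ:[p2=F, p0=F, (p1 → p0)=F] refutes=True  ← countermodel

Result: NO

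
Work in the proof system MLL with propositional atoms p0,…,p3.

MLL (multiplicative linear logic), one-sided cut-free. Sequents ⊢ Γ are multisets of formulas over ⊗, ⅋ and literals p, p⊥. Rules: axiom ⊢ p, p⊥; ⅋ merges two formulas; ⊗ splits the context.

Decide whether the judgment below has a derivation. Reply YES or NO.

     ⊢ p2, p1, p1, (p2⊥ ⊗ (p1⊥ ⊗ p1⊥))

Derivation trace:
[⊗]  ⊢ p2, p1, p1, (p2⊥ ⊗ (p1⊥ ⊗ p1⊥))
  [Ax]  ⊢ p2, p2⊥
  [⊗]  ⊢ p1, p1, (p1⊥ ⊗ p1⊥)
    [Ax]  ⊢ p1, p1⊥
    [Ax]  ⊢ p1, p1⊥

Result: YES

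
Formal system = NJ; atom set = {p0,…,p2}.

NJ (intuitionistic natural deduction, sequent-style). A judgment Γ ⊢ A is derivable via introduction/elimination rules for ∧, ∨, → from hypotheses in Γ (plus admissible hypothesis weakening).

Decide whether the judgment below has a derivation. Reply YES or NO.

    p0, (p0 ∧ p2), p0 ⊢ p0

Derivation trace:
[Wk] p0, (p0 ∧ p2), p0 ⊢ p0
  [Wk] p0, (p0 ∧ p2) ⊢ p0
    [Ax] p0 ⊢ p0

Result: YES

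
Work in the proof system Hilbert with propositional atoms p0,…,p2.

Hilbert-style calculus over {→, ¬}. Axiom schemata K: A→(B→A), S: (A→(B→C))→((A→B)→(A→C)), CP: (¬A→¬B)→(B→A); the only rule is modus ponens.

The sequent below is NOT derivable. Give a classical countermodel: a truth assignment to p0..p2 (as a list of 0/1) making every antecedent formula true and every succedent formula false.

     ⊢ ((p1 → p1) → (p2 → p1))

Enumerate valuations to refute Γ ⊢ Δ:
  v=000: Γ:[] Δ:[((p1 → p1) → (p2 → p1))=T] refutes=False
  v=001: Γ:[] Δ:[((p1 → p1) → (p2 → p1))=F] refutes=True  ← countermodel

Result: [0, 0, 1]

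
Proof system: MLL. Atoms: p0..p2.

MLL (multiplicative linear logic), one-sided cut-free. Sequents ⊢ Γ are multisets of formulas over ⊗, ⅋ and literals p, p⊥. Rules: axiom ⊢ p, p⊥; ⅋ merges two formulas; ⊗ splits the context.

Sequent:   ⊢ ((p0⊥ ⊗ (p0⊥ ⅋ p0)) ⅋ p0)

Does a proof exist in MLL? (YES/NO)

Proof tree:
[⅋]  ⊢ ((p0⊥ ⊗ (p0⊥ ⅋ p0)) ⅋ p0)
  [⊗]  ⊢ p0, (p0⊥ ⊗ (p0⊥ ⅋ p0))
    [Ax]  ⊢ p0, p0⊥
    [⅋]  ⊢ (p0⊥ ⅋ p0)
      [Ax]  ⊢ p0, p0⊥

Result: YES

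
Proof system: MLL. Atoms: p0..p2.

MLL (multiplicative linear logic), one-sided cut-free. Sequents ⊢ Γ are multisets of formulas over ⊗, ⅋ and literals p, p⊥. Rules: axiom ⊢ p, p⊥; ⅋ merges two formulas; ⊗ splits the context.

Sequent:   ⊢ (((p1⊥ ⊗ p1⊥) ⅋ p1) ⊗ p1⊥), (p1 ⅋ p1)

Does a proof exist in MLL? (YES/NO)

Proof tree:
[⅋]  ⊢ (((p1⊥ ⊗ p1⊥) ⅋ p1) ⊗ p1⊥), (p1 ⅋ p1)
  [⊗]  ⊢ p1, p1, (((p1⊥ ⊗ p1⊥) ⅋ p1) ⊗ p1⊥)
    [⅋]  ⊢ p1, ((p1⊥ ⊗ p1⊥) ⅋ p1)
      [⊗]  ⊢ p1, p1, (p1⊥ ⊗ p1⊥)
        [Ax]  ⊢ p1, p1⊥
        [Ax]  ⊢ p1, p1⊥
    [Ax]  ⊢ p1, p1⊥

Result: YES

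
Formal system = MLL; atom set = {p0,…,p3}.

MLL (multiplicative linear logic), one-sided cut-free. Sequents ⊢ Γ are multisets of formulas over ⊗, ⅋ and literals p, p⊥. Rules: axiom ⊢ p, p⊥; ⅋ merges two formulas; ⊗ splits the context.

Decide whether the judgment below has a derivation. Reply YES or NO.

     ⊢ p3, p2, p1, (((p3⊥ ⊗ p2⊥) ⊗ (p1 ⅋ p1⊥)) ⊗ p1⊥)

Derivation trace:
[⊗]  ⊢ p3, p2, p1, (((p3⊥ ⊗ p2⊥) ⊗ (p1 ⅋ p1⊥)) ⊗ p1⊥)
  [⊗]  ⊢ p3, p2, ((p3⊥ ⊗ p2⊥) ⊗ (p1 ⅋ p1⊥))
    [⊗]  ⊢ p3, p2, (p3⊥ ⊗ p2⊥)
      [Ax]  ⊢ p3, p3⊥
      [Ax]  ⊢ p2, p2⊥
    [⅋]  ⊢ (p1 ⅋ p1⊥)
      [Ax]  ⊢ p1, p1⊥
  [Ax]  ⊢ p1, p1⊥

Result: YES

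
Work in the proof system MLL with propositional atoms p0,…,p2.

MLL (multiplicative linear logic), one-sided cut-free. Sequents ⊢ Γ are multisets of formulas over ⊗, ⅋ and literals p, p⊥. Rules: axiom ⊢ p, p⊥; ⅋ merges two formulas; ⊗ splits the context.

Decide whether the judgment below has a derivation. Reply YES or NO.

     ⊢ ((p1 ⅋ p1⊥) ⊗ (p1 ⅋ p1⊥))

Proof tree:
[⊗]  ⊢ ((p1 ⅋ p1⊥) ⊗ (p1 ⅋ p1⊥))
  [⅋]  ⊢ (p1 ⅋ p1⊥)
    [Ax]  ⊢ p1, p1⊥
  [⅋]  ⊢ (p1 ⅋ p1⊥)
    [Ax]  ⊢ p1, p1⊥

Result: YES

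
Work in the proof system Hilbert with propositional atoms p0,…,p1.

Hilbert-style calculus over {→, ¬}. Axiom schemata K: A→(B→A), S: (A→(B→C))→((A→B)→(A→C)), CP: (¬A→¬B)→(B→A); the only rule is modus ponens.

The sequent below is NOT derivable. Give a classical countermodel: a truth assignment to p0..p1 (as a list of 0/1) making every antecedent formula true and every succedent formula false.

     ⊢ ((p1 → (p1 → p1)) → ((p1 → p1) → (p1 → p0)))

Enumerate valuations to refute Γ ⊢ Δ:
  v=00: Γ:[] Δ:[((p1 → (p1 → p1)) → ((p1 → p1) → (p1 → p0)))=T] refutes=False
  v=01: Γ:[] Δ:[((p1 → (p1 → p1)) → ((p1 → p1) → (p1 → p0)))=F] refutes=True  ← countermodel

Result: [0, 1]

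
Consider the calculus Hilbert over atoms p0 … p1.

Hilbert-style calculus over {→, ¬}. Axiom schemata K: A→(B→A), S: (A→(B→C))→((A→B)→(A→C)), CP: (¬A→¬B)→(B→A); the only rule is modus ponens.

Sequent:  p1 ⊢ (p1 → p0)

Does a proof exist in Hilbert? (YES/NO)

Enumerate valuations to refute Γ ⊢ Δ:
  v=00: Γ:[p1=F] Δ:[(p1 → p0)=T] refutes=False
  v=01: Γ:[p1=T] Δ:[(p1 → p0)=F] refutes=True  ← countermodel

Result: NO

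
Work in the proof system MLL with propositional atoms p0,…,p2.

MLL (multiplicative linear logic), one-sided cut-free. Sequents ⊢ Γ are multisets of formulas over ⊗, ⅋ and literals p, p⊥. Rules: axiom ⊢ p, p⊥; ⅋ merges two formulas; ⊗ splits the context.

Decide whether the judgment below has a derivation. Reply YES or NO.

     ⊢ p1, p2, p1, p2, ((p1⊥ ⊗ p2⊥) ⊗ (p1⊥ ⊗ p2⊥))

Derivation (root first):
[⊗]  ⊢ p1, p2, p1, p2, ((p1⊥ ⊗ p2⊥) ⊗ (p1⊥ ⊗ p2⊥))
  [⊗]  ⊢ p1, p2, (p1⊥ ⊗ p2⊥)
    [Ax]  ⊢ p1, p1⊥
    [Ax]  ⊢ p2, p2⊥
  [⊗]  ⊢ p1, p2, (p1⊥ ⊗ p2⊥)
    [Ax]  ⊢ p1, p1⊥
    [Ax]  ⊢ p2, p2⊥

Result: YES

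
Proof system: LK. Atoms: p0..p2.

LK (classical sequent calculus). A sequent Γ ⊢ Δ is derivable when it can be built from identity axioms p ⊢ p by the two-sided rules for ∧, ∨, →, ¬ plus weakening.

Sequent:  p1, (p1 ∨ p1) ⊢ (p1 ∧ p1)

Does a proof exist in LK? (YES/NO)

Proof tree:
[∧R] p1, (p1 ∨ p1) ⊢ (p1 ∧ p1)
  [Ax] p1 ⊢ p1
  [∨L] (p1 ∨ p1) ⊢ p1
    [Ax] p1 ⊢ p1
    [Ax] p1 ⊢ p1

Result: YES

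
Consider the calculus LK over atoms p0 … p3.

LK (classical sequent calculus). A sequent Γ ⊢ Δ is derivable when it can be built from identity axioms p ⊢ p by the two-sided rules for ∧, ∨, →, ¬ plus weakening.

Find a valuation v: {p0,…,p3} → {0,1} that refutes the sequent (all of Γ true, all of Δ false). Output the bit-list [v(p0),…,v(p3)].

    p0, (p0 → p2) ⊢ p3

Search for a countermodel by truth-table:
  v=0000: Γ:[p0=F, (p0 → p2)=T] Δ:[p3=F] refutes=False
  v=0001: Γ:[p0=F, (p0 → p2)=T] Δ:[p3=T] refutes=False
  v=0010: Γ:[p0=F, (p0 → p2)=T] Δ:[p3=F] refutes=False
  v=0011: Γ:[p0=F, (p0 → p2)=T] Δ:[p3=T] refutes=False
  v=0100: Γ:[p0=F, (p0 → p2)=T] Δ:[p3=F] refutes=False
  v=0101: Γ:[p0=F, (p0 → p2)=T] Δ:[p3=T] refutes=False
  v=0110: Γ:[p0=F, (p0 → p2)=T] Δ:[p3=F] refutes=False
  v=0111: Γ:[p0=F, (p0 → p2)=T] Δ:[p3=T] refutes=False
  v=1000: Γ:[p0=T, (p0 → p2)=F] Δ:[p3=F] refutes=False
  v=1001: Γ:[p0=T, (p0 → p2)=F] Δ:[p3=T] refutes=False
  v=1010: Γ:[p0=T, (p0 → p2)=T] Δ:[p3=F] refutes=True  ← countermodel

Result: [1, 0, 1, 0]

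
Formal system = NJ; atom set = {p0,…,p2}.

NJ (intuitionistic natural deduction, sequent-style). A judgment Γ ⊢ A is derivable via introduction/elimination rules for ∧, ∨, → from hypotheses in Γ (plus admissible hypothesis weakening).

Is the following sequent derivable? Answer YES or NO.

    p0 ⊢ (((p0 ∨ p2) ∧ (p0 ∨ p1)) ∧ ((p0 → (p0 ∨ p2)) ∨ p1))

Proof tree:
[∧I] p0 ⊢ (((p0 ∨ p2) ∧ (p0 ∨ p1)) ∧ ((p0 → (p0 ∨ p2)) ∨ p1))
  [∧I] p0 ⊢ ((p0 ∨ p2) ∧ (p0 ∨ p1))
    [∨I₁] p0 ⊢ (p0 ∨ p2)
      [Ax] p0 ⊢ p0
    [∨I₁] p0 ⊢ (p0 ∨ p1)
      [Ax] p0 ⊢ p0
  [∨I₁]  ⊢ ((p0 → (p0 ∨ p2)) ∨ p1)
    [→I]  ⊢ (p0 → (p0 ∨ p2))
      [∨I₁] p0 ⊢ (p0 ∨ p2)
        [Ax] p0 ⊢ p0

Result: YES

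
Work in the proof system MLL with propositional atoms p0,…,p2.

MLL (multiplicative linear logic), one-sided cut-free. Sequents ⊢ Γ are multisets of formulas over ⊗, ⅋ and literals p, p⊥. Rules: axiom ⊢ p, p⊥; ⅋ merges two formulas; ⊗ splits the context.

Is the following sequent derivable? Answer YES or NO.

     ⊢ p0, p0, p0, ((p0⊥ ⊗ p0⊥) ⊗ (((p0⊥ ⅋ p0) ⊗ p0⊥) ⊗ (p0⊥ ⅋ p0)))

Derivation trace:
[⊗]  ⊢ p0, p0, p0, ((p0⊥ ⊗ p0⊥) ⊗ (((p0⊥ ⅋ p0) ⊗ p0⊥) ⊗ (p0⊥ ⅋ p0)))
  [⊗]  ⊢ p0, p0, (p0⊥ ⊗ p0⊥)
    [Ax]  ⊢ p0, p0⊥
    [Ax]  ⊢ p0, p0⊥
  [⊗]  ⊢ p0, (((p0⊥ ⅋ p0) ⊗ p0⊥) ⊗ (p0⊥ ⅋ p0))
    [⊗]  ⊢ p0, ((p0⊥ ⅋ p0) ⊗ p0⊥)
      [⅋]  ⊢ (p0⊥ ⅋ p0)
        [Ax]  ⊢ p0, p0⊥
      [Ax]  ⊢ p0, p0⊥
    [⅋]  ⊢ (p0⊥ ⅋ p0)
      [Ax]  ⊢ p0, p0⊥

Result: YES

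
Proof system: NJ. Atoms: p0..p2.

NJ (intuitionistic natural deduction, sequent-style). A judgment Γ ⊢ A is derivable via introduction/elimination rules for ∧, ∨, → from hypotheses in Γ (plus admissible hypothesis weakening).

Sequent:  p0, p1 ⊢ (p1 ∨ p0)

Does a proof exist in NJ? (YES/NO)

Derivation trace:
[∨I₂] p0, p1 ⊢ (p1 ∨ p0)
  [Wk] p0, p1 ⊢ p0
    [Ax] p0 ⊢ p0

Result: YES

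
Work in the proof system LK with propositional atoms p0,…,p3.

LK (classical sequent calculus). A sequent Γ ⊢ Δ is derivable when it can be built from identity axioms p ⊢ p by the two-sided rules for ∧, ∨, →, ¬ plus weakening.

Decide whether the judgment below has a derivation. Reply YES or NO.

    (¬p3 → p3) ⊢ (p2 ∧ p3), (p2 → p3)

Derivation (root first):
[→R] (¬p3 → p3) ⊢ (p2 ∧ p3), (p2 → p3)
  [→L] p2, (¬p3 → p3) ⊢ (p2 ∧ p3), p3
    [¬R]  ⊢ p3, ¬p3
      [Ax] p3 ⊢ p3
    [∧R] p2, p3 ⊢ (p2 ∧ p3)
      [Ax] p2 ⊢ p2
      [Ax] p3 ⊢ p3

Result: YES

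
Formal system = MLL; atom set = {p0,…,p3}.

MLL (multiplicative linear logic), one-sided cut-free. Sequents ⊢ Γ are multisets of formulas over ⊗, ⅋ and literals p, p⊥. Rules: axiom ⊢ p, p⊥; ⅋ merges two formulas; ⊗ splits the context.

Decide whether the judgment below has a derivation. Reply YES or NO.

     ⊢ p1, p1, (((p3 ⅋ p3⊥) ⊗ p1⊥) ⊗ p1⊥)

Proof tree:
[⊗]  ⊢ p1, p1, (((p3 ⅋ p3⊥) ⊗ p1⊥) ⊗ p1⊥)
  [⊗]  ⊢ p1, ((p3 ⅋ p3⊥) ⊗ p1⊥)
    [⅋]  ⊢ (p3 ⅋ p3⊥)
      [Ax]  ⊢ p3, p3⊥
    [Ax]  ⊢ p1, p1⊥
  [Ax]  ⊢ p1, p1⊥

Result: YES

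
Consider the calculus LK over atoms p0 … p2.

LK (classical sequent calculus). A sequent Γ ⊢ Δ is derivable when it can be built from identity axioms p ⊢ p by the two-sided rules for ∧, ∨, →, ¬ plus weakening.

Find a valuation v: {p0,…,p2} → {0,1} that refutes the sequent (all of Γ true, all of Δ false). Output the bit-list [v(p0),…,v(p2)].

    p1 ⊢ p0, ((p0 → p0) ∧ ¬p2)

Truth-table refutation:
  v=000: Γ:[p1=F] Δ:[p0=F, ((p0 → p0) ∧ ¬p2)=T] refutes=False
  v=001: Γ:[p1=F] Δ:[p0=F, ((p0 → p0) ∧ ¬p2)=F] refutes=False
  v=010: Γ:[p1=T] Δ:[p0=F, ((p0 → p0) ∧ ¬p2)=T] refutes=False
  v=011: Γ:[p1=T] Δ:[p0=F, ((p0 → p0) ∧ ¬p2)=F] refutes=True  ← countermodel

Result: [0, 1, 1]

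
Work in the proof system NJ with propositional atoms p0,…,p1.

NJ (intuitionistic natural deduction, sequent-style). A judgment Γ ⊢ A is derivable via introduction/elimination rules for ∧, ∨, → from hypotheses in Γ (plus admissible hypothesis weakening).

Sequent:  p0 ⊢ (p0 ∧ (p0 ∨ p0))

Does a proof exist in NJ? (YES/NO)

Proof tree:
[∧I] p0 ⊢ (p0 ∧ (p0 ∨ p0))
  [Ax] p0 ⊢ p0
  [∨I₁] p0 ⊢ (p0 ∨ p0)
    [Ax] p0 ⊢ p0

Result: YES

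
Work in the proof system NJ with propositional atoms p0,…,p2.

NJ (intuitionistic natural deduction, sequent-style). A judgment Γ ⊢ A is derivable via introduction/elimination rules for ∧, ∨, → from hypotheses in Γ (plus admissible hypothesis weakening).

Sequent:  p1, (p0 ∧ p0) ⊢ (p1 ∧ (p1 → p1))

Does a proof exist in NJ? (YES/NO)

Proof tree:
[∧I] p1, (p0 ∧ p0) ⊢ (p1 ∧ (p1 → p1))
  [Ax] p1 ⊢ p1
  [→I] (p0 ∧ p0) ⊢ (p1 → p1)
    [Wk] p1, (p0 ∧ p0) ⊢ p1
      [Ax] p1 ⊢ p1

Result: YES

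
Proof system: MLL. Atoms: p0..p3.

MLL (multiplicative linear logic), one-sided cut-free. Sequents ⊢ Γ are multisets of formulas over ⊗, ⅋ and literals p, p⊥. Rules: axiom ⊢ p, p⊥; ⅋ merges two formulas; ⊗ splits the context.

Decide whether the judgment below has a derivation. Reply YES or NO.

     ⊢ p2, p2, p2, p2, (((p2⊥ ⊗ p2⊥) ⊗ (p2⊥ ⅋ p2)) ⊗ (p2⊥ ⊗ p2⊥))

Proof tree:
[⊗]  ⊢ p2, p2, p2, p2, (((p2⊥ ⊗ p2⊥) ⊗ (p2⊥ ⅋ p2)) ⊗ (p2⊥ ⊗ p2⊥))
  [⊗]  ⊢ p2, p2, ((p2⊥ ⊗ p2⊥) ⊗ (p2⊥ ⅋ p2))
    [⊗]  ⊢ p2, p2, (p2⊥ ⊗ p2⊥)
      [Ax]  ⊢ p2, p2⊥
      [Ax]  ⊢ p2, p2⊥
    [⅋]  ⊢ (p2⊥ ⅋ p2)
      [Ax]  ⊢ p2, p2⊥
  [⊗]  ⊢ p2, p2, (p2⊥ ⊗ p2⊥)
    [Ax]  ⊢ p2, p2⊥
    [Ax]  ⊢ p2, p2⊥

Result: YES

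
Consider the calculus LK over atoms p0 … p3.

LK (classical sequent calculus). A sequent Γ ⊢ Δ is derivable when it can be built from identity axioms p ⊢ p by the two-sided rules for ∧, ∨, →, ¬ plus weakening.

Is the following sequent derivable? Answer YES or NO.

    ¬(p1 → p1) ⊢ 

Derivation (root first):
[¬L] ¬(p1 → p1) ⊢ 
  [→R]  ⊢ (p1 → p1)
    [Ax] p1 ⊢ p1

Result: YES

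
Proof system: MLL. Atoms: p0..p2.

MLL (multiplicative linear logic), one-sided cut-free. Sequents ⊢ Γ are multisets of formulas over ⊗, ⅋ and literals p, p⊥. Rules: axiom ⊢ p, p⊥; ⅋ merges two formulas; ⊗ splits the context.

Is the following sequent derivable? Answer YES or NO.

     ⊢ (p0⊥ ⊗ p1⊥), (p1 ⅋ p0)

Proof tree:
[⅋]  ⊢ (p0⊥ ⊗ p1⊥), (p1 ⅋ p0)
  [⊗]  ⊢ p0, p1, (p0⊥ ⊗ p1⊥)
    [Ax]  ⊢ p0, p0⊥
    [Ax]  ⊢ p1, p1⊥

Result: YES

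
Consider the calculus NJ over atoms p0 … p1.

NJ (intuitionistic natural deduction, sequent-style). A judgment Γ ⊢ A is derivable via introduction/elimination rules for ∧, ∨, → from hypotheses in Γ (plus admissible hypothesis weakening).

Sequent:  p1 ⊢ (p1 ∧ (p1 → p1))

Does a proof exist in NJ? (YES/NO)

Proof tree:
[∧I] p1 ⊢ (p1 ∧ (p1 → p1))
  [Ax] p1 ⊢ p1
  [→I]  ⊢ (p1 → p1)
    [Ax] p1 ⊢ p1

Result: YES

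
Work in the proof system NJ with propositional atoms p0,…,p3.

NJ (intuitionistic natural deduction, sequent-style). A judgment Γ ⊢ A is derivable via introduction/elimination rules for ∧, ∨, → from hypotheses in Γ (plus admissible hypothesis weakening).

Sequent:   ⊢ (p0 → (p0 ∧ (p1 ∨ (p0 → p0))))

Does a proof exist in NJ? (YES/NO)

Proof tree:
[→I]  ⊢ (p0 → (p0 ∧ (p1 ∨ (p0 → p0))))
  [∧I] p0 ⊢ (p0 ∧ (p1 ∨ (p0 → p0)))
    [Ax] p0 ⊢ p0
    [∨I₂]  ⊢ (p1 ∨ (p0 → p0))
      [→I]  ⊢ (p0 → p0)
        [Ax] p0 ⊢ p0

Result: YES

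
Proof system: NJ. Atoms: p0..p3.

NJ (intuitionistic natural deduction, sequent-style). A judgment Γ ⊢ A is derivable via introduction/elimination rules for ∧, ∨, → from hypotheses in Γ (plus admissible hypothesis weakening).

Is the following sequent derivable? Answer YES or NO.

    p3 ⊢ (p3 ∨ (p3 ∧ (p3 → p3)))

Derivation trace:
[∨I₂] p3 ⊢ (p3 ∨ (p3 ∧ (p3 → p3)))
  [∧I] p3 ⊢ (p3 ∧ (p3 → p3))
    [Ax] p3 ⊢ p3
    [→I]  ⊢ (p3 → p3)
      [Ax] p3 ⊢ p3

Result: YES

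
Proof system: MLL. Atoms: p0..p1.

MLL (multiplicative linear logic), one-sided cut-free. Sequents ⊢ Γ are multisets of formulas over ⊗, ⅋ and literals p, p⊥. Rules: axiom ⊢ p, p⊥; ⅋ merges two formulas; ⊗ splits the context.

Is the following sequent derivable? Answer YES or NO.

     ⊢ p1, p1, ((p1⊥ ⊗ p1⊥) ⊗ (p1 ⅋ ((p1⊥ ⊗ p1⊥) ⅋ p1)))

Proof tree:
[⊗]  ⊢ p1, p1, ((p1⊥ ⊗ p1⊥) ⊗ (p1 ⅋ ((p1⊥ ⊗ p1⊥) ⅋ p1)))
  [⊗]  ⊢ p1, p1, (p1⊥ ⊗ p1⊥)
    [Ax]  ⊢ p1, p1⊥
    [Ax]  ⊢ p1, p1⊥
  [⅋]  ⊢ (p1 ⅋ ((p1⊥ ⊗ p1⊥) ⅋ p1))
    [⅋]  ⊢ p1, ((p1⊥ ⊗ p1⊥) ⅋ p1)
      [⊗]  ⊢ p1, p1, (p1⊥ ⊗ p1⊥)
        [Ax]  ⊢ p1, p1⊥
        [Ax]  ⊢ p1, p1⊥

Result: YES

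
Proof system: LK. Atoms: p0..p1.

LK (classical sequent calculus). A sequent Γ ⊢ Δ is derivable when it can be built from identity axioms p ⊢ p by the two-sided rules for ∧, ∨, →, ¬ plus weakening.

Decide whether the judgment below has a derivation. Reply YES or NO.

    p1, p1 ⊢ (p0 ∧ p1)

Truth-table refutation:
  v=00: Γ:[p1=F, p1=F] Δ:[(p0 ∧ p1)=F] refutes=False
  v=01: Γ:[p1=T, p1=T] Δ:[(p0 ∧ p1)=F] refutes=True  ← countermodel

Result: NO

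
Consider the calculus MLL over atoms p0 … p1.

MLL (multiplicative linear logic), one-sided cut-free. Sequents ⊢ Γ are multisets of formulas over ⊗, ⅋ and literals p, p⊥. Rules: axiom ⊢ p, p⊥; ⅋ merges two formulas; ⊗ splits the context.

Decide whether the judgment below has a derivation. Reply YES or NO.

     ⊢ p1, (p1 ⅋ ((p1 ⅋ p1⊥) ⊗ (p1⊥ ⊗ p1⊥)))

Derivation trace:
[⅋]  ⊢ p1, (p1 ⅋ ((p1 ⅋ p1⊥) ⊗ (p1⊥ ⊗ p1⊥)))
  [⊗]  ⊢ p1, p1, ((p1 ⅋ p1⊥) ⊗ (p1⊥ ⊗ p1⊥))
    [⅋]  ⊢ (p1 ⅋ p1⊥)
      [Ax]  ⊢ p1, p1⊥
    [⊗]  ⊢ p1, p1, (p1⊥ ⊗ p1⊥)
      [Ax]  ⊢ p1, p1⊥
      [Ax]  ⊢ p1, p1⊥

Result: YES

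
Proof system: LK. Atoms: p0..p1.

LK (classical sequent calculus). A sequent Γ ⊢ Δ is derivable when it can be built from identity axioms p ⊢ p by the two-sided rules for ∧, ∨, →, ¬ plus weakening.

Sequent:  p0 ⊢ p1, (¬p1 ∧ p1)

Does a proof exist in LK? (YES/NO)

Truth-table refutation:
  v=00: Γ:[p0=F] Δ:[p1=F, (¬p1 ∧ p1)=F] refutes=False
  v=01: Γ:[p0=F] Δ:[p1=T, (¬p1 ∧ p1)=F] refutes=False
  v=10: Γ:[p0=T] Δ:[p1=F, (¬p1 ∧ p1)=F] refutes=True  ← countermodel

Result: NO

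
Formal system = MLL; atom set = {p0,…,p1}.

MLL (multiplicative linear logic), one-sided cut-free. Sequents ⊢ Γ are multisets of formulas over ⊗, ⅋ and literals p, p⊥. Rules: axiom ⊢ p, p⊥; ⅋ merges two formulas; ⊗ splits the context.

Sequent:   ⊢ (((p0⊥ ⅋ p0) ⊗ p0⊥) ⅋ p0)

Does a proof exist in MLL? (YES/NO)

Proof tree:
[⅋]  ⊢ (((p0⊥ ⅋ p0) ⊗ p0⊥) ⅋ p0)
  [⊗]  ⊢ p0, ((p0⊥ ⅋ p0) ⊗ p0⊥)
    [⅋]  ⊢ (p0⊥ ⅋ p0)
      [Ax]  ⊢ p0, p0⊥
    [Ax]  ⊢ p0, p0⊥

Result: YES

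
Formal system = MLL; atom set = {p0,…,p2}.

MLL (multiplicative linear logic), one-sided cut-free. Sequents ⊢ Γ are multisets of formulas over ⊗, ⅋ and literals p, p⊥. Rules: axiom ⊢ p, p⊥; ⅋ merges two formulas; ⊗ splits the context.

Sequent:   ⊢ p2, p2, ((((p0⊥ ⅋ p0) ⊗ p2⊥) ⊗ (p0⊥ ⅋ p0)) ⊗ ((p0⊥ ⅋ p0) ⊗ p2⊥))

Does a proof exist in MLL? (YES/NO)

Proof tree:
[⊗]  ⊢ p2, p2, ((((p0⊥ ⅋ p0) ⊗ p2⊥) ⊗ (p0⊥ ⅋ p0)) ⊗ ((p0⊥ ⅋ p0) ⊗ p2⊥))
  [⊗]  ⊢ p2, (((p0⊥ ⅋ p0) ⊗ p2⊥) ⊗ (p0⊥ ⅋ p0))
    [⊗]  ⊢ p2, ((p0⊥ ⅋ p0) ⊗ p2⊥)
      [⅋]  ⊢ (p0⊥ ⅋ p0)
        [Ax]  ⊢ p0, p0⊥
      [Ax]  ⊢ p2, p2⊥
    [⅋]  ⊢ (p0⊥ ⅋ p0)
      [Ax]  ⊢ p0, p0⊥
  [⊗]  ⊢ p2, ((p0⊥ ⅋ p0) ⊗ p2⊥)
    [⅋]  ⊢ (p0⊥ ⅋ p0)
      [Ax]  ⊢ p0, p0⊥
    [Ax]  ⊢ p2, p2⊥

Result: YES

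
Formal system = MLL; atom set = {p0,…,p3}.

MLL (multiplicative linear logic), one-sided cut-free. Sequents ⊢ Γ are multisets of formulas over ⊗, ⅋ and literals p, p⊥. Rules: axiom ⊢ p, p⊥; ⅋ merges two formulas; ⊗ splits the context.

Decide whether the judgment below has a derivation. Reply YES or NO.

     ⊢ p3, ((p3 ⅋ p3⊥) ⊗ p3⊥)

Proof tree:
[⊗]  ⊢ p3, ((p3 ⅋ p3⊥) ⊗ p3⊥)
  [⅋]  ⊢ (p3 ⅋ p3⊥)
    [Ax]  ⊢ p3, p3⊥
  [Ax]  ⊢ p3, p3⊥

Result: YES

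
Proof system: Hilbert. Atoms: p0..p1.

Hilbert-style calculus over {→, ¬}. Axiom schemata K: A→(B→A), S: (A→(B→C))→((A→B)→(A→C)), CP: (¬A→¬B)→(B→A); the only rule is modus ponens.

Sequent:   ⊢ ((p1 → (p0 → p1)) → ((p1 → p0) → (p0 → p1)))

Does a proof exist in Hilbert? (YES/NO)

Enumerate valuations to refute Γ ⊢ Δ:
  v=00: Γ:[] Δ:[((p1 → (p0 → p1)) → ((p1 → p0) → (p0 → p1)))=T] refutes=False
  v=01: Γ:[] Δ:[((p1 → (p0 → p1)) → ((p1 → p0) → (p0 → p1)))=T] refutes=False
  v=10: Γ:[] Δ:[((p1 → (p0 → p1)) → ((p1 → p0) → (p0 → p1)))=F] refutes=True  ← countermodel

Result: NO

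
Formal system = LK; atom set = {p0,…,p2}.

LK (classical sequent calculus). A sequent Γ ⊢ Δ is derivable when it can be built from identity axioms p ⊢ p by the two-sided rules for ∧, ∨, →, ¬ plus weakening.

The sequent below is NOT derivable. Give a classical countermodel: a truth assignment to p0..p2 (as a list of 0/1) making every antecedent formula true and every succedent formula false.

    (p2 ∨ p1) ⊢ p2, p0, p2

Enumerate valuations to refute Γ ⊢ Δ:
  v=000: Γ:[(p2 ∨ p1)=F] Δ:[p2=F, p0=F, p2=F] refutes=False
  v=001: Γ:[(p2 ∨ p1)=T] Δ:[p2=T, p0=F, p2=T] refutes=False
  v=010: Γ:[(p2 ∨ p1)=T] Δ:[p2=F, p0=F, p2=F] refutes=True  ← countermodel

Result: [0, 1, 0]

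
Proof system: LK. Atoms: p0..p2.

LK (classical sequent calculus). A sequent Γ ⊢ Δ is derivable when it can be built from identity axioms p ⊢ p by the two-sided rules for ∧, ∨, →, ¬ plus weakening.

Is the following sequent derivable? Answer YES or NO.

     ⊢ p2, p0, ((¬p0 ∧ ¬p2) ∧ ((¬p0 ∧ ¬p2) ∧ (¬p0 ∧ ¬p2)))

Proof tree:
[∧R]  ⊢ p2, p0, ((¬p0 ∧ ¬p2) ∧ ((¬p0 ∧ ¬p2) ∧ (¬p0 ∧ ¬p2)))
  [∧R]  ⊢ p2, p0, (¬p0 ∧ ¬p2)
    [¬R]  ⊢ p0, ¬p0
      [Ax] p0 ⊢ p0
    [¬R]  ⊢ p2, ¬p2
      [Ax] p2 ⊢ p2
  [∧R]  ⊢ p2, p0, ((¬p0 ∧ ¬p2) ∧ (¬p0 ∧ ¬p2))
    [∧R]  ⊢ p2, p0, (¬p0 ∧ ¬p2)
      [¬R]  ⊢ p0, ¬p0
        [Ax] p0 ⊢ p0
      [¬R]  ⊢ p2, ¬p2
        [Ax] p2 ⊢ p2
    [∧R]  ⊢ p2, p0, (¬p0 ∧ ¬p2)
      [¬R]  ⊢ p0, ¬p0
        [Ax] p0 ⊢ p0
      [¬R]  ⊢ p2, ¬p2
        [Ax] p2 ⊢ p2

Result: YES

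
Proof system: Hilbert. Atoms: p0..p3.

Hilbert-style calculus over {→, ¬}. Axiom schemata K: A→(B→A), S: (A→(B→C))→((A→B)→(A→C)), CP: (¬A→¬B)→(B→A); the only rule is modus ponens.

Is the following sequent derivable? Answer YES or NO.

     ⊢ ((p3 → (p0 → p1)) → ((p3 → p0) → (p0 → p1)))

Search for a countermodel by truth-table:
  v=0000: Γ:[] Δ:[((p3 → (p0 → p1)) → ((p3 → p0) → (p0 → p1)))=T] refutes=False
  v=0001: Γ:[] Δ:[((p3 → (p0 → p1)) → ((p3 → p0) → (p0 → p1)))=T] refutes=False
  v=0010: Γ:[] Δ:[((p3 → (p0 → p1)) → ((p3 → p0) → (p0 → p1)))=T] refutes=False
  v=0011: Γ:[] Δ:[((p3 → (p0 → p1)) → ((p3 → p0) → (p0 → p1)))=T] refutes=False
  v=0100: Γ:[] Δ:[((p3 → (p0 → p1)) → ((p3 → p0) → (p0 → p1)))=T] refutes=False
  v=0101: Γ:[] Δ:[((p3 → (p0 → p1)) → ((p3 → p0) → (p0 → p1)))=T] refutes=False
  v=0110: Γ:[] Δ:[((p3 → (p0 → p1)) → ((p3 → p0) → (p0 → p1)))=T] refutes=False
  v=0111: Γ:[] Δ:[((p3 → (p0 → p1)) → ((p3 → p0) → (p0 → p1)))=T] refutes=False
  v=1000: Γ:[] Δ:[((p3 → (p0 → p1)) → ((p3 → p0) → (p0 → p1)))=F] refutes=True  ← countermodel

Result: NO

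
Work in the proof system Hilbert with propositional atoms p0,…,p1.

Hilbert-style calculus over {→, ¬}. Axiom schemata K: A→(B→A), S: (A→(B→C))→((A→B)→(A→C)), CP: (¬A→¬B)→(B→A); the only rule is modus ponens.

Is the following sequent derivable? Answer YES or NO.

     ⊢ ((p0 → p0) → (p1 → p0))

Truth-table refutation:
  v=00: Γ:[] Δ:[((p0 → p0) → (p1 → p0))=T] refutes=False
  v=01: Γ:[] Δ:[((p0 → p0) → (p1 → p0))=F] refutes=True  ← countermodel

Result: NO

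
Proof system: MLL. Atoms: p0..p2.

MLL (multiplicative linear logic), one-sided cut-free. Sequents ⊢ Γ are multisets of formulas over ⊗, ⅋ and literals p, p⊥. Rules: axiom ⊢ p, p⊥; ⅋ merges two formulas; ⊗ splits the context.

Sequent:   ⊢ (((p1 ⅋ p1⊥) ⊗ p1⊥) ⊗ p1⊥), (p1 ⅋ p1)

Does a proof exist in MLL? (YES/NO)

Proof tree:
[⅋]  ⊢ (((p1 ⅋ p1⊥) ⊗ p1⊥) ⊗ p1⊥), (p1 ⅋ p1)
  [⊗]  ⊢ p1, p1, (((p1 ⅋ p1⊥) ⊗ p1⊥) ⊗ p1⊥)
    [⊗]  ⊢ p1, ((p1 ⅋ p1⊥) ⊗ p1⊥)
      [⅋]  ⊢ (p1 ⅋ p1⊥)
        [Ax]  ⊢ p1, p1⊥
      [Ax]  ⊢ p1, p1⊥
    [Ax]  ⊢ p1, p1⊥

Result: YES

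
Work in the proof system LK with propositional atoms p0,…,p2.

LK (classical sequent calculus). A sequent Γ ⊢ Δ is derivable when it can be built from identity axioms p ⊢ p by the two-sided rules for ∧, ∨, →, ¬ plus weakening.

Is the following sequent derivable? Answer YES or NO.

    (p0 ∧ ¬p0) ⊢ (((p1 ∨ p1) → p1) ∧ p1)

Proof tree:
[∧R] (p0 ∧ ¬p0) ⊢ (((p1 ∨ p1) → p1) ∧ p1)
  [→R]  ⊢ ((p1 ∨ p1) → p1)
    [∨L] (p1 ∨ p1) ⊢ p1
      [Ax] p1 ⊢ p1
      [Ax] p1 ⊢ p1
  [WR] (p0 ∧ ¬p0) ⊢ p1
    [∧L] (p0 ∧ ¬p0) ⊢ 
      [¬L] p0, ¬p0 ⊢ 
        [Ax] p0 ⊢ p0

Result: YES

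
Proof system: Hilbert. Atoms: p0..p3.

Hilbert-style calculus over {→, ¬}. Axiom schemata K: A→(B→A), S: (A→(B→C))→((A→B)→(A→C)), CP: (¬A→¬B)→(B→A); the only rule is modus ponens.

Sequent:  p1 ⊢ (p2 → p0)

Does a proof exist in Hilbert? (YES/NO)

Truth-table refutation:
  v=0000: Γ:[p1=F] Δ:[(p2 → p0)=T] refutes=False
  v=0001: Γ:[p1=F] Δ:[(p2 → p0)=T] refutes=False
  v=0010: Γ:[p1=F] Δ:[(p2 → p0)=F] refutes=False
  v=0011: Γ:[p1=F] Δ:[(p2 → p0)=F] refutes=False
  v=0100: Γ:[p1=T] Δ:[(p2 → p0)=T] refutes=False
  v=0101: Γ:[p1=T] Δ:[(p2 → p0)=T] refutes=False
  v=0110: Γ:[p1=T] Δ:[(p2 → p0)=F] refutes=True  ← countermodel

Result: NO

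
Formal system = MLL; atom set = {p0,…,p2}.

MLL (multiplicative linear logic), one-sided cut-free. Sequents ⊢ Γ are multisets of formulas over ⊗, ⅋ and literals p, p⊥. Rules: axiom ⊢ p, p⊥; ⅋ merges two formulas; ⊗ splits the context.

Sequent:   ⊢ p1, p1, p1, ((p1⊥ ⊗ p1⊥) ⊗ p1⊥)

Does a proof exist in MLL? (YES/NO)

Derivation (root first):
[⊗]  ⊢ p1, p1, p1, ((p1⊥ ⊗ p1⊥) ⊗ p1⊥)
  [⊗]  ⊢ p1, p1, (p1⊥ ⊗ p1⊥)
    [Ax]  ⊢ p1, p1⊥
    [Ax]  ⊢ p1, p1⊥
  [Ax]  ⊢ p1, p1⊥

Result: YES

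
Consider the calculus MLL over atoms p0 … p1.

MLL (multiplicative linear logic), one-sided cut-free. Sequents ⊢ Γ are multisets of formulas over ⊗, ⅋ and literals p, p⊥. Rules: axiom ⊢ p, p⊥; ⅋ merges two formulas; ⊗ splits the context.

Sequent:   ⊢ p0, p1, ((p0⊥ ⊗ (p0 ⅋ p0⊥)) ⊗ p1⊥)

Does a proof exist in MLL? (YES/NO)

Derivation (root first):
[⊗]  ⊢ p0, p1, ((p0⊥ ⊗ (p0 ⅋ p0⊥)) ⊗ p1⊥)
  [⊗]  ⊢ p0, (p0⊥ ⊗ (p0 ⅋ p0⊥))
    [Ax]  ⊢ p0, p0⊥
    [⅋]  ⊢ (p0 ⅋ p0⊥)
      [Ax]  ⊢ p0, p0⊥
  [Ax]  ⊢ p1, p1⊥

Result: YES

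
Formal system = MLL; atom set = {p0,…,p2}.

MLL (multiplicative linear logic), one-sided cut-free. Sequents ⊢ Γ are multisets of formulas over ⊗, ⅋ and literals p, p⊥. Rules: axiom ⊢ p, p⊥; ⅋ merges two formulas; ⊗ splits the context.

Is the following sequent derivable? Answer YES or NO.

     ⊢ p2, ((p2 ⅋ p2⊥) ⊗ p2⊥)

Proof tree:
[⊗]  ⊢ p2, ((p2 ⅋ p2⊥) ⊗ p2⊥)
  [⅋]  ⊢ (p2 ⅋ p2⊥)
    [Ax]  ⊢ p2, p2⊥
  [Ax]  ⊢ p2, p2⊥

Result: YES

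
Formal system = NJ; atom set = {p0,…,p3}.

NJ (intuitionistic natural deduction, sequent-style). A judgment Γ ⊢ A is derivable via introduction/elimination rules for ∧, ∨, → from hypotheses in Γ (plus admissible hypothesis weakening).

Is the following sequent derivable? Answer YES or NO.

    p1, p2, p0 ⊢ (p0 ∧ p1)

Proof tree:
[∧I] p1, p2, p0 ⊢ (p0 ∧ p1)
  [Wk] p0, p2 ⊢ p0
    [Ax] p0 ⊢ p0
  [Ax] p1 ⊢ p1

Result: YES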